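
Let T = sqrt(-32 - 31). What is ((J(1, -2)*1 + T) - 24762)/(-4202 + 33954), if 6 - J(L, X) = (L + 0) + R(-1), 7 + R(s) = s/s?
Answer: -24751/29752 + 3*I*sqrt(7)/29752 ≈ -0.83191 + 0.00026678*I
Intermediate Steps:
R(s) = -6 (R(s) = -7 + s/s = -7 + 1 = -6)
J(L, X) = 12 - L (J(L, X) = 6 - ((L + 0) - 6) = 6 - (L - 6) = 6 - (-6 + L) = 6 + (6 - L) = 12 - L)
T = 3*I*sqrt(7) (T = sqrt(-63) = 3*I*sqrt(7) ≈ 7.9373*I)
((J(1, -2)*1 + T) - 24762)/(-4202 + 33954) = (((12 - 1*1)*1 + 3*I*sqrt(7)) - 24762)/(-4202 + 33954) = (((12 - 1)*1 + 3*I*sqrt(7)) - 24762)/29752 = ((11*1 + 3*I*sqrt(7)) - 24762)*(1/29752) = ((11 + 3*I*sqrt(7)) - 24762)*(1/29752) = (-24751 + 3*I*sqrt(7))*(1/29752) = -24751/29752 + 3*I*sqrt(7)/29752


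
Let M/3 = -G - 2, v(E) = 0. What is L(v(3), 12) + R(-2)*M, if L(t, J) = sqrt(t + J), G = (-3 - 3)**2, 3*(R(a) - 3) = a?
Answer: -266 + 2*sqrt(3) ≈ -262.54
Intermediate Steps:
R(a) = 3 + a/3
G = 36 (G = (-6)**2 = 36)
L(t, J) = sqrt(J + t)
M = -114 (M = 3*(-1*36 - 2) = 3*(-36 - 2) = 3*(-38) = -114)
L(v(3), 12) + R(-2)*M = sqrt(12 + 0) + (3 + (1/3)*(-2))*(-114) = sqrt(12) + (3 - 2/3)*(-114) = 2*sqrt(3) + (7/3)*(-114) = 2*sqrt(3) - 266 = -266 + 2*sqrt(3)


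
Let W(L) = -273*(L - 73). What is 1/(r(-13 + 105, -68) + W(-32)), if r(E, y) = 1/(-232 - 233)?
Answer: 465/13329224 ≈ 3.4886e-5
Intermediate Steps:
r(E, y) = -1/465 (r(E, y) = 1/(-465) = -1/465)
W(L) = 19929 - 273*L (W(L) = -273*(-73 + L) = 19929 - 273*L)
1/(r(-13 + 105, -68) + W(-32)) = 1/(-1/465 + (19929 - 273*(-32))) = 1/(-1/465 + (19929 + 8736)) = 1/(-1/465 + 28665) = 1/(13329224/465) = 465/13329224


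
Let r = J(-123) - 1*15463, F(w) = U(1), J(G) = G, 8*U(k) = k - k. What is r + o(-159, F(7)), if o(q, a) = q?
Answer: -15745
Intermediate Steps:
U(k) = 0 (U(k) = (k - k)/8 = (⅛)*0 = 0)
F(w) = 0
r = -15586 (r = -123 - 1*15463 = -123 - 15463 = -15586)
r + o(-159, F(7)) = -15586 - 159 = -15745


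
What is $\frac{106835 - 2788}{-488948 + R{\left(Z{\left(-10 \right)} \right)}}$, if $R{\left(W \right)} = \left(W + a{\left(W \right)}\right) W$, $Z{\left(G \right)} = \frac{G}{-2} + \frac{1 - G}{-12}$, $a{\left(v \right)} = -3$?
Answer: $- \frac{14982768}{70407875} \approx -0.2128$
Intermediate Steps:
$Z{\left(G \right)} = - \frac{1}{12} - \frac{5 G}{12}$ ($Z{\left(G \right)} = G \left(- \frac{1}{2}\right) + \left(1 - G\right) \left(- \frac{1}{12}\right) = - \frac{G}{2} + \left(- \frac{1}{12} + \frac{G}{12}\right) = - \frac{1}{12} - \frac{5 G}{12}$)
$R{\left(W \right)} = W \left(-3 + W\right)$ ($R{\left(W \right)} = \left(W - 3\right) W = \left(-3 + W\right) W = W \left(-3 + W\right)$)
$\frac{106835 - 2788}{-488948 + R{\left(Z{\left(-10 \right)} \right)}} = \frac{106835 - 2788}{-488948 + \left(- \frac{1}{12} - - \frac{25}{6}\right) \left(-3 - - \frac{49}{12}\right)} = \frac{104047}{-488948 + \left(- \frac{1}{12} + \frac{25}{6}\right) \left(-3 + \left(- \frac{1}{12} + \frac{25}{6}\right)\right)} = \frac{104047}{-488948 + \frac{49 \left(-3 + \frac{49}{12}\right)}{12}} = \frac{104047}{-488948 + \frac{49}{12} \cdot \frac{13}{12}} = \frac{104047}{-488948 + \frac{637}{144}} = \frac{104047}{- \frac{70407875}{144}} = 104047 \left(- \frac{144}{70407875}\right) = - \frac{14982768}{70407875}$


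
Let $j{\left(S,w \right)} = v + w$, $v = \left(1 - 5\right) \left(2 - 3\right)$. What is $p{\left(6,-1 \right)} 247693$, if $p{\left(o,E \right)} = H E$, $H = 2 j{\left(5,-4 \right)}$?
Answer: $0$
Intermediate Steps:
$v = 4$ ($v = \left(-4\right) \left(-1\right) = 4$)
$j{\left(S,w \right)} = 4 + w$
$H = 0$ ($H = 2 \left(4 - 4\right) = 2 \cdot 0 = 0$)
$p{\left(o,E \right)} = 0$ ($p{\left(o,E \right)} = 0 E = 0$)
$p{\left(6,-1 \right)} 247693 = 0 \cdot 247693 = 0$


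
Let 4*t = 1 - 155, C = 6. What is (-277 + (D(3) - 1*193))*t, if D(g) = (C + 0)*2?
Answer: 17633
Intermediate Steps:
D(g) = 12 (D(g) = (6 + 0)*2 = 6*2 = 12)
t = -77/2 (t = (1 - 155)/4 = (1/4)*(-154) = -77/2 ≈ -38.500)
(-277 + (D(3) - 1*193))*t = (-277 + (12 - 1*193))*(-77/2) = (-277 + (12 - 193))*(-77/2) = (-277 - 181)*(-77/2) = -458*(-77/2) = 17633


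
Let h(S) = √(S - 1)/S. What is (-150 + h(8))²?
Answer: (1200 - √7)²/64 ≈ 22401.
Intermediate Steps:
h(S) = √(-1 + S)/S
(-150 + h(8))² = (-150 + √(-1 + 8)/8)² = (-150 + √7/8)²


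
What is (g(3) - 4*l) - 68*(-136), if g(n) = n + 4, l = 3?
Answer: 9243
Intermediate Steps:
g(n) = 4 + n
(g(3) - 4*l) - 68*(-136) = ((4 + 3) - 4*3) - 68*(-136) = (7 - 12) + 9248 = -5 + 9248 = 9243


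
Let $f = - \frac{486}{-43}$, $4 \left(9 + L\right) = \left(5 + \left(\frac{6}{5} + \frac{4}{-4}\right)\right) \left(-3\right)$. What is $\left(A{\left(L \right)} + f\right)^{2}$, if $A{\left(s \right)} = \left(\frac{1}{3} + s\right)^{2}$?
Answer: $\frac{42888706808809}{1497690000} \approx 28637.0$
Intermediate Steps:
$L = - \frac{129}{10}$ ($L = -9 + \frac{\left(5 + \left(\frac{6}{5} + \frac{4}{-4}\right)\right) \left(-3\right)}{4} = -9 + \frac{\left(5 + \left(6 \cdot \frac{1}{5} + 4 \left(- \frac{1}{4}\right)\right)\right) \left(-3\right)}{4} = -9 + \frac{\left(5 + \left(\frac{6}{5} - 1\right)\right) \left(-3\right)}{4} = -9 + \frac{\left(5 + \frac{1}{5}\right) \left(-3\right)}{4} = -9 + \frac{\frac{26}{5} \left(-3\right)}{4} = -9 + \frac{1}{4} \left(- \frac{78}{5}\right) = -9 - \frac{39}{10} = - \frac{129}{10} \approx -12.9$)
$A{\left(s \right)} = \left(\frac{1}{3} + s\right)^{2}$
$f = \frac{486}{43}$ ($f = \left(-486\right) \left(- \frac{1}{43}\right) = \frac{486}{43} \approx 11.302$)
$\left(A{\left(L \right)} + f\right)^{2} = \left(\frac{\left(1 + 3 \left(- \frac{129}{10}\right)\right)^{2}}{9} + \frac{486}{43}\right)^{2} = \left(\frac{\left(1 - \frac{387}{10}\right)^{2}}{9} + \frac{486}{43}\right)^{2} = \left(\frac{\left(- \frac{377}{10}\right)^{2}}{9} + \frac{486}{43}\right)^{2} = \left(\frac{1}{9} \cdot \frac{142129}{100} + \frac{486}{43}\right)^{2} = \left(\frac{142129}{900} + \frac{486}{43}\right)^{2} = \left(\frac{6548947}{38700}\right)^{2} = \frac{42888706808809}{1497690000}$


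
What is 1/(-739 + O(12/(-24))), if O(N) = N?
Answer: -2/1479 ≈ -0.0013523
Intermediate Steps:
1/(-739 + O(12/(-24))) = 1/(-739 + 12/(-24)) = 1/(-739 + 12*(-1/24)) = 1/(-739 - ½) = 1/(-1479/2) = -2/1479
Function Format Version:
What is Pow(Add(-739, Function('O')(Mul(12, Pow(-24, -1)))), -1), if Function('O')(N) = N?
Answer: Rational(-2, 1479) ≈ -0.0013523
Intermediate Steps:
Pow(Add(-739, Function('O')(Mul(12, Pow(-24, -1)))), -1) = Pow(Add(-739, Mul(12, Pow(-24, -1))), -1) = Pow(Add(-739, Mul(12, Rational(-1, 24))), -1) = Pow(Add(-739, Rational(-1, 2)), -1) = Pow(Rational(-1479, 2), -1) = Rational(-2, 1479)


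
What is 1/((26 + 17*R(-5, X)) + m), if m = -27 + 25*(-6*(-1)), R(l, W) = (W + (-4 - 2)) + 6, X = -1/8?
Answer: 8/1175 ≈ 0.0068085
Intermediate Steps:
X = -⅛ (X = -1*⅛ = -⅛ ≈ -0.12500)
R(l, W) = W (R(l, W) = (W - 6) + 6 = (-6 + W) + 6 = W)
m = 123 (m = -27 + 25*6 = -27 + 150 = 123)
1/((26 + 17*R(-5, X)) + m) = 1/((26 + 17*(-⅛)) + 123) = 1/((26 - 17/8) + 123) = 1/(191/8 + 123) = 1/(1175/8) = 8/1175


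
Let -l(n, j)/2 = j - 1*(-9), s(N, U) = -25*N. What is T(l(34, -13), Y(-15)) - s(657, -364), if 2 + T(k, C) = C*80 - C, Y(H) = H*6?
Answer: 9313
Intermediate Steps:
Y(H) = 6*H
l(n, j) = -18 - 2*j (l(n, j) = -2*(j - 1*(-9)) = -2*(j + 9) = -2*(9 + j) = -18 - 2*j)
T(k, C) = -2 + 79*C (T(k, C) = -2 + (C*80 - C) = -2 + (80*C - C) = -2 + 79*C)
T(l(34, -13), Y(-15)) - s(657, -364) = (-2 + 79*(6*(-15))) - (-25)*657 = (-2 + 79*(-90)) - 1*(-16425) = (-2 - 7110) + 16425 = -7112 + 16425 = 9313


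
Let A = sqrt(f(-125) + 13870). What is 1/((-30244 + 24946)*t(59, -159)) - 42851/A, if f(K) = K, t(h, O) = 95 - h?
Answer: -1/190728 - 42851*sqrt(13745)/13745 ≈ -365.50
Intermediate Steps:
A = sqrt(13745) (A = sqrt(-125 + 13870) = sqrt(13745) ≈ 117.24)
1/((-30244 + 24946)*t(59, -159)) - 42851/A = 1/((-30244 + 24946)*(95 - 1*59)) - 42851*sqrt(13745)/13745 = 1/((-5298)*(95 - 59)) - 42851*sqrt(13745)/13745 = -1/5298/36 - 42851*sqrt(13745)/13745 = -1/5298*1/36 - 42851*sqrt(13745)/13745 = -1/190728 - 42851*sqrt(13745)/13745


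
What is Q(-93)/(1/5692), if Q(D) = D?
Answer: -529356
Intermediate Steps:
Q(-93)/(1/5692) = -93/(1/5692) = -93/1/5692 = -93*5692 = -529356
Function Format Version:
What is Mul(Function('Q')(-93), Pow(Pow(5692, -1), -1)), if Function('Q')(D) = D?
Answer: -529356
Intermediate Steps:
Mul(Function('Q')(-93), Pow(Pow(5692, -1), -1)) = Mul(-93, Pow(Pow(5692, -1), -1)) = Mul(-93, Pow(Rational(1, 5692), -1)) = Mul(-93, 5692) = -529356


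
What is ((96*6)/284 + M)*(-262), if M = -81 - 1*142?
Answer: 4110518/71 ≈ 57895.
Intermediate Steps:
M = -223 (M = -81 - 142 = -223)
((96*6)/284 + M)*(-262) = ((96*6)/284 - 223)*(-262) = (576*(1/284) - 223)*(-262) = (144/71 - 223)*(-262) = -15689/71*(-262) = 4110518/71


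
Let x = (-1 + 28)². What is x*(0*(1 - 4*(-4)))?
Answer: 0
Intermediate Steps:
x = 729 (x = 27² = 729)
x*(0*(1 - 4*(-4))) = 729*(0*(1 - 4*(-4))) = 729*(0*(1 - 1*(-16))) = 729*(0*(1 + 16)) = 729*(0*17) = 729*0 = 0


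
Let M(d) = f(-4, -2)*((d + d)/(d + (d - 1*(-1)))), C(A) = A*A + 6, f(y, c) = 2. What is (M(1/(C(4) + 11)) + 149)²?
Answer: 27237961/1225 ≈ 22235.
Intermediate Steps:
C(A) = 6 + A² (C(A) = A² + 6 = 6 + A²)
M(d) = 4*d/(1 + 2*d) (M(d) = 2*((d + d)/(d + (d - 1*(-1)))) = 2*((2*d)/(d + (d + 1))) = 2*((2*d)/(d + (1 + d))) = 2*((2*d)/(1 + 2*d)) = 2*(2*d/(1 + 2*d)) = 4*d/(1 + 2*d))
(M(1/(C(4) + 11)) + 149)² = (4/(((6 + 4²) + 11)*(1 + 2/((6 + 4²) + 11))) + 149)² = (4/(((6 + 16) + 11)*(1 + 2/((6 + 16) + 11))) + 149)² = (4/((22 + 11)*(1 + 2/(22 + 11))) + 149)² = (4/(33*(1 + 2/33)) + 149)² = (4*(1/33)/(1 + 2*(1/33)) + 149)² = (4*(1/33)/(1 + 2/33) + 149)² = (4*(1/33)/(35/33) + 149)² = (4*(1/33)*(33/35) + 149)² = (4/35 + 149)² = (5219/35)² = 27237961/1225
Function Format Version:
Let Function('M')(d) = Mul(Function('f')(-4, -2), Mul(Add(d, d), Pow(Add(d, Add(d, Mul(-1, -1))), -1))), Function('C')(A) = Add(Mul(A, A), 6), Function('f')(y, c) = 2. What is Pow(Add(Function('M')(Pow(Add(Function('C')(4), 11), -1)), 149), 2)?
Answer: Rational(27237961, 1225) ≈ 22235.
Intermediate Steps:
Function('C')(A) = Add(6, Pow(A, 2)) (Function('C')(A) = Add(Pow(A, 2), 6) = Add(6, Pow(A, 2)))
Function('M')(d) = Mul(4, d, Pow(Add(1, Mul(2, d)), -1)) (Function('M')(d) = Mul(2, Mul(Add(d, d), Pow(Add(d, Add(d, Mul(-1, -1))), -1))) = Mul(2, Mul(Mul(2, d), Pow(Add(d, Add(d, 1)), -1))) = Mul(2, Mul(Mul(2, d), Pow(Add(d, Add(1, d)), -1))) = Mul(2, Mul(Mul(2, d), Pow(Add(1, Mul(2, d)), -1))) = Mul(2, Mul(2, d, Pow(Add(1, Mul(2, d)), -1))) = Mul(4, d, Pow(Add(1, Mul(2, d)), -1)))
Pow(Add(Function('M')(Pow(Add(Function('C')(4), 11), -1)), 149), 2) = Pow(Add(Mul(4, Pow(Add(Add(6, Pow(4, 2)), 11), -1), Pow(Add(1, Mul(2, Pow(Add(Add(6, Pow(4, 2)), 11), -1))), -1)), 149), 2) = Pow(Add(Mul(4, Pow(Add(Add(6, 16), 11), -1), Pow(Add(1, Mul(2, Pow(Add(Add(6, 16), 11), -1))), -1)), 149), 2) = Pow(Add(Mul(4, Pow(Add(22, 11), -1), Pow(Add(1, Mul(2, Pow(Add(22, 11), -1))), -1)), 149), 2) = Pow(Add(Mul(4, Pow(33, -1), Pow(Add(1, Mul(2, Pow(33, -1))), -1)), 149), 2) = Pow(Add(Mul(4, Rational(1, 33), Pow(Add(1, Mul(2, Rational(1, 33))), -1)), 149), 2) = Pow(Add(Mul(4, Rational(1, 33), Pow(Add(1, Rational(2, 33)), -1)), 149), 2) = Pow(Add(Mul(4, Rational(1, 33), Pow(Rational(35, 33), -1)), 149), 2) = Pow(Add(Mul(4, Rational(1, 33), Rational(33, 35)), 149), 2) = Pow(Add(Rational(4, 35), 149), 2) = Pow(Rational(5219, 35), 2) = Rational(27237961, 1225)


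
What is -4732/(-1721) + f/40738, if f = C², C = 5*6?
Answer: 97160558/35055049 ≈ 2.7717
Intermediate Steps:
C = 30
f = 900 (f = 30² = 900)
-4732/(-1721) + f/40738 = -4732/(-1721) + 900/40738 = -4732*(-1/1721) + 900*(1/40738) = 4732/1721 + 450/20369 = 97160558/35055049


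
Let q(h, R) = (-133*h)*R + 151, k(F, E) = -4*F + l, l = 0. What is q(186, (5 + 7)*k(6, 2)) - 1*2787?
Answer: 7121908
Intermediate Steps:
k(F, E) = -4*F (k(F, E) = -4*F + 0 = -4*F)
q(h, R) = 151 - 133*R*h (q(h, R) = -133*R*h + 151 = 151 - 133*R*h)
q(186, (5 + 7)*k(6, 2)) - 1*2787 = (151 - 133*(5 + 7)*(-4*6)*186) - 1*2787 = (151 - 133*12*(-24)*186) - 2787 = (151 - 133*(-288)*186) - 2787 = (151 + 7124544) - 2787 = 7124695 - 2787 = 7121908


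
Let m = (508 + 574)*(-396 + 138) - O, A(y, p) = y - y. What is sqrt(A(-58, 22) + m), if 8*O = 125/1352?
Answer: I*sqrt(3019351421)/104 ≈ 528.35*I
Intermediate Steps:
A(y, p) = 0
O = 125/10816 (O = (125/1352)/8 = (125*(1/1352))/8 = (1/8)*(125/1352) = 125/10816 ≈ 0.011557)
m = -3019351421/10816 (m = (508 + 574)*(-396 + 138) - 1*125/10816 = 1082*(-258) - 125/10816 = -279156 - 125/10816 = -3019351421/10816 ≈ -2.7916e+5)
sqrt(A(-58, 22) + m) = sqrt(0 - 3019351421/10816) = sqrt(-3019351421/10816) = I*sqrt(3019351421)/104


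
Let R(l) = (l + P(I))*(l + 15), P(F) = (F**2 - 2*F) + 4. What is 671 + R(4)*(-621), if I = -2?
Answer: -188113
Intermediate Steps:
P(F) = 4 + F**2 - 2*F
R(l) = (12 + l)*(15 + l) (R(l) = (l + (4 + (-2)**2 - 2*(-2)))*(l + 15) = (l + (4 + 4 + 4))*(15 + l) = (l + 12)*(15 + l) = (12 + l)*(15 + l))
671 + R(4)*(-621) = 671 + (180 + 4**2 + 27*4)*(-621) = 671 + (180 + 16 + 108)*(-621) = 671 + 304*(-621) = 671 - 188784 = -188113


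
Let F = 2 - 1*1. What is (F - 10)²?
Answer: 81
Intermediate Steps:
F = 1 (F = 2 - 1 = 1)
(F - 10)² = (1 - 10)² = (-9)² = 81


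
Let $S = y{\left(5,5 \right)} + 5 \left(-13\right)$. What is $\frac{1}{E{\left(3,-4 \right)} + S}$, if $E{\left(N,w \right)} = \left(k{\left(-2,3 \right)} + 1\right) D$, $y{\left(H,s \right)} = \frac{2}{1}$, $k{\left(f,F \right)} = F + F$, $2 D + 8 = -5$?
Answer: $- \frac{2}{217} \approx -0.0092166$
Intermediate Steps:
$D = - \frac{13}{2}$ ($D = -4 + \frac{1}{2} \left(-5\right) = -4 - \frac{5}{2} = - \frac{13}{2} \approx -6.5$)
$k{\left(f,F \right)} = 2 F$
$y{\left(H,s \right)} = 2$ ($y{\left(H,s \right)} = 2 \cdot 1 = 2$)
$E{\left(N,w \right)} = - \frac{91}{2}$ ($E{\left(N,w \right)} = \left(2 \cdot 3 + 1\right) \left(- \frac{13}{2}\right) = \left(6 + 1\right) \left(- \frac{13}{2}\right) = 7 \left(- \frac{13}{2}\right) = - \frac{91}{2}$)
$S = -63$ ($S = 2 + 5 \left(-13\right) = 2 - 65 = -63$)
$\frac{1}{E{\left(3,-4 \right)} + S} = \frac{1}{- \frac{91}{2} - 63} = \frac{1}{- \frac{217}{2}} = - \frac{2}{217}$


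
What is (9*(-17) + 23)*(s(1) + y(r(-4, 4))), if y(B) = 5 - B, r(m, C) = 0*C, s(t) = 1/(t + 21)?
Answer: -7215/11 ≈ -655.91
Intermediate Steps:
s(t) = 1/(21 + t)
r(m, C) = 0
(9*(-17) + 23)*(s(1) + y(r(-4, 4))) = (9*(-17) + 23)*(1/(21 + 1) + (5 - 1*0)) = (-153 + 23)*(1/22 + (5 + 0)) = -130*(1/22 + 5) = -130*111/22 = -7215/11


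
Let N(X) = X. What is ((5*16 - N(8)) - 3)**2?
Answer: 4761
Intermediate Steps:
((5*16 - N(8)) - 3)**2 = ((5*16 - 1*8) - 3)**2 = ((80 - 8) - 3)**2 = (72 - 3)**2 = 69**2 = 4761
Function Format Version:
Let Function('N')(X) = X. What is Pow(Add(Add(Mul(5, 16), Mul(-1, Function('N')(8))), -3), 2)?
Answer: 4761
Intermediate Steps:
Pow(Add(Add(Mul(5, 16), Mul(-1, Function('N')(8))), -3), 2) = Pow(Add(Add(Mul(5, 16), Mul(-1, 8)), -3), 2) = Pow(Add(Add(80, -8), -3), 2) = Pow(Add(72, -3), 2) = Pow(69, 2) = 4761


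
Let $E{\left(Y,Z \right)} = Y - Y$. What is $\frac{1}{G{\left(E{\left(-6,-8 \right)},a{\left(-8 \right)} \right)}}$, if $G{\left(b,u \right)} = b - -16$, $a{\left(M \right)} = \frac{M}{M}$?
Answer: $\frac{1}{16} \approx 0.0625$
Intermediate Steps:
$E{\left(Y,Z \right)} = 0$
$a{\left(M \right)} = 1$
$G{\left(b,u \right)} = 16 + b$ ($G{\left(b,u \right)} = b + 16 = 16 + b$)
$\frac{1}{G{\left(E{\left(-6,-8 \right)},a{\left(-8 \right)} \right)}} = \frac{1}{16 + 0} = \frac{1}{16}$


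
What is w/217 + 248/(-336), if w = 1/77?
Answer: -73991/100254 ≈ -0.73804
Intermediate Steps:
w = 1/77 ≈ 0.012987
w/217 + 248/(-336) = (1/77)/217 + 248/(-336) = (1/77)*(1/217) + 248*(-1/336) = 1/16709 - 31/42 = -73991/100254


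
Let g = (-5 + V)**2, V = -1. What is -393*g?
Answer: -14148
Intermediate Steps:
g = 36 (g = (-5 - 1)**2 = (-6)**2 = 36)
-393*g = -393*36 = -14148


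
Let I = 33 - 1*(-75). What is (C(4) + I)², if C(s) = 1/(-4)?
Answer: 185761/16 ≈ 11610.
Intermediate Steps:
I = 108 (I = 33 + 75 = 108)
C(s) = -¼
(C(4) + I)² = (-¼ + 108)² = (431/4)² = 185761/16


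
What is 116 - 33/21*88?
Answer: -156/7 ≈ -22.286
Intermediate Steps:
116 - 33/21*88 = 116 - 33*1/21*88 = 116 - 11/7*88 = 116 - 968/7 = -156/7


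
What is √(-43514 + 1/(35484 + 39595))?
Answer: I*√245282162395795/75079 ≈ 208.6*I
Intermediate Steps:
√(-43514 + 1/(35484 + 39595)) = √(-43514 + 1/75079) = √(-3266987605/75079) = I*√245282162395795/75079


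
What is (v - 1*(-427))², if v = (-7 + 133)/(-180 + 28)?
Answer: 1049047321/5776 ≈ 1.8162e+5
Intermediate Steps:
v = -63/76 (v = 126/(-152) = 126*(-1/152) = -63/76 ≈ -0.82895)
(v - 1*(-427))² = (-63/76 - 1*(-427))² = (-63/76 + 427)² = (32389/76)² = 1049047321/5776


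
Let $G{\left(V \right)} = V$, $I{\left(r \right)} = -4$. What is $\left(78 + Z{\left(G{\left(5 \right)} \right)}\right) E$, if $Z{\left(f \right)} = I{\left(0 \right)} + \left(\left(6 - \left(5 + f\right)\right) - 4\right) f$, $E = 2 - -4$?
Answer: $204$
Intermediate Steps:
$E = 6$ ($E = 2 + 4 = 6$)
$Z{\left(f \right)} = -4 + f \left(-3 - f\right)$ ($Z{\left(f \right)} = -4 + \left(\left(6 - \left(5 + f\right)\right) - 4\right) f = -4 + \left(\left(1 - f\right) - 4\right) f = -4 + \left(-3 - f\right) f = -4 + f \left(-3 - f\right)$)
$\left(78 + Z{\left(G{\left(5 \right)} \right)}\right) E = \left(78 - 44\right) 6 = 34 \cdot 6 = 204$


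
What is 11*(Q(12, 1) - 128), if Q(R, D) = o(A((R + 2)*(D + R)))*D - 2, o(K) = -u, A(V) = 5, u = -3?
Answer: -1397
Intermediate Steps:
o(K) = 3 (o(K) = -1*(-3) = 3)
Q(R, D) = -2 + 3*D (Q(R, D) = 3*D - 2 = -2 + 3*D)
11*(Q(12, 1) - 128) = 11*((-2 + 3*1) - 128) = 11*((-2 + 3) - 128) = 11*(1 - 128) = 11*(-127) = -1397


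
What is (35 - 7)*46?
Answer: 1288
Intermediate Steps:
(35 - 7)*46 = 28*46 = 1288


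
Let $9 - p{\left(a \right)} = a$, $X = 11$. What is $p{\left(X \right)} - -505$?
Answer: $503$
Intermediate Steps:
$p{\left(a \right)} = 9 - a$
$p{\left(X \right)} - -505 = \left(9 - 11\right) - -505 = \left(9 - 11\right) + 505 = -2 + 505 = 503$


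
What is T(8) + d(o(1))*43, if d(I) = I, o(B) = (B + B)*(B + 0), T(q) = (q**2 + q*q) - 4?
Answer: 210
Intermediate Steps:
T(q) = -4 + 2*q**2 (T(q) = (q**2 + q**2) - 4 = 2*q**2 - 4 = -4 + 2*q**2)
o(B) = 2*B**2 (o(B) = (2*B)*B = 2*B**2)
T(8) + d(o(1))*43 = (-4 + 2*8**2) + (2*1**2)*43 = (-4 + 2*64) + (2*1)*43 = (-4 + 128) + 2*43 = 124 + 86 = 210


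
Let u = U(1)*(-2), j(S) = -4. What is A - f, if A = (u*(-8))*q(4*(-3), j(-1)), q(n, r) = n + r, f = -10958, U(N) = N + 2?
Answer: 10190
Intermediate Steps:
U(N) = 2 + N
u = -6 (u = (2 + 1)*(-2) = 3*(-2) = -6)
A = -768 (A = (-6*(-8))*(4*(-3) - 4) = 48*(-12 - 4) = 48*(-16) = -768)
A - f = -768 - 1*(-10958) = -768 + 10958 = 10190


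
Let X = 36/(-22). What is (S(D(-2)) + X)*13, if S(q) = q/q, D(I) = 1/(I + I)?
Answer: -91/11 ≈ -8.2727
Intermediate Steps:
D(I) = 1/(2*I)
S(q) = 1
X = -18/11 (X = 36*(-1/22) = -18/11 ≈ -1.6364)
(S(D(-2)) + X)*13 = (1 - 18/11)*13 = -7/11*13 = -91/11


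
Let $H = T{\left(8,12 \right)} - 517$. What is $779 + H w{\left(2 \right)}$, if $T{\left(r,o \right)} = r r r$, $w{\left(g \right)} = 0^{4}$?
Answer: $779$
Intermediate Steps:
$w{\left(g \right)} = 0$
$T{\left(r,o \right)} = r^{3}$ ($T{\left(r,o \right)} = r^{2} r = r^{3}$)
$H = -5$ ($H = 8^{3} - 517 = 512 - 517 = -5$)
$779 + H w{\left(2 \right)} = 779 - 0 = 779 + 0 = 779$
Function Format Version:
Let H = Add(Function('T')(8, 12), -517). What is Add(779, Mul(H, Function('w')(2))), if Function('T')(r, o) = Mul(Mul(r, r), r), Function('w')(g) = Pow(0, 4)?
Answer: 779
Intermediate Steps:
Function('w')(g) = 0
Function('T')(r, o) = Pow(r, 3) (Function('T')(r, o) = Mul(Pow(r, 2), r) = Pow(r, 3))
H = -5 (H = Add(Pow(8, 3), -517) = Add(512, -517) = -5)
Add(779, Mul(H, Function('w')(2))) = Add(779, Mul(-5, 0)) = Add(779, 0) = 779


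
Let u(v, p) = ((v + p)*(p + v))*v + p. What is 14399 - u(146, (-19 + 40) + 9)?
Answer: -4508127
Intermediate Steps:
u(v, p) = p + v*(p + v)² (u(v, p) = ((p + v)*(p + v))*v + p = (p + v)²*v + p = v*(p + v)² + p = p + v*(p + v)²)
14399 - u(146, (-19 + 40) + 9) = 14399 - (((-19 + 40) + 9) + 146*(((-19 + 40) + 9) + 146)²) = 14399 - ((21 + 9) + 146*((21 + 9) + 146)²) = 14399 - (30 + 146*(30 + 146)²) = 14399 - (30 + 146*176²) = 14399 - (30 + 146*30976) = 14399 - (30 + 4522496) = 14399 - 1*4522526 = 14399 - 4522526 = -4508127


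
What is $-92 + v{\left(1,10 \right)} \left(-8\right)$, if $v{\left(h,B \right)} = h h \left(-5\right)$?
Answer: $-52$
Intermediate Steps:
$v{\left(h,B \right)} = - 5 h^{2}$ ($v{\left(h,B \right)} = h^{2} \left(-5\right) = - 5 h^{2}$)
$-92 + v{\left(1,10 \right)} \left(-8\right) = -92 + - 5 \cdot 1^{2} \left(-8\right) = -92 + \left(-5\right) 1 \left(-8\right) = -92 - -40 = -92 + 40 = -52$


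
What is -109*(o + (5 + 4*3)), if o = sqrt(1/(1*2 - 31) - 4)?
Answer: -1853 - 327*I*sqrt(377)/29 ≈ -1853.0 - 218.94*I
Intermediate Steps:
o = 3*I*sqrt(377)/29 (o = sqrt(1/(2 - 31) - 4) = sqrt(1/(-29) - 4) = sqrt(-1/29 - 4) = sqrt(-117/29) = 3*I*sqrt(377)/29 ≈ 2.0086*I)
-109*(o + (5 + 4*3)) = -109*(3*I*sqrt(377)/29 + (5 + 4*3)) = -109*(3*I*sqrt(377)/29 + (5 + 12)) = -109*(3*I*sqrt(377)/29 + 17) = -109*(17 + 3*I*sqrt(377)/29) = -1853 - 327*I*sqrt(377)/29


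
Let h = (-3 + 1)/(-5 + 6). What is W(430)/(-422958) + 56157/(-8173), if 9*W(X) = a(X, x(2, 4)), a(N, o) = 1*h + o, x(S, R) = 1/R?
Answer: -855073829405/124446086424 ≈ -6.8710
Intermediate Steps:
h = -2 (h = -2/1 = -2*1 = -2)
a(N, o) = -2 + o (a(N, o) = 1*(-2) + o = -2 + o)
W(X) = -7/36 (W(X) = (-2 + 1/4)/9 = (-2 + ¼)/9 = (⅑)*(-7/4) = -7/36)
W(430)/(-422958) + 56157/(-8173) = -7/36/(-422958) + 56157/(-8173) = -7/36*(-1/422958) + 56157*(-1/8173) = 7/15226488 - 56157/8173 = -855073829405/124446086424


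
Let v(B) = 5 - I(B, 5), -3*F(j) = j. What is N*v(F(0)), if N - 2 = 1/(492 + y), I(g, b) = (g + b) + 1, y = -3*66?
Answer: -589/294 ≈ -2.0034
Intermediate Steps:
F(j) = -j/3
y = -198
I(g, b) = 1 + b + g (I(g, b) = (b + g) + 1 = 1 + b + g)
v(B) = -1 - B (v(B) = 5 - (1 + 5 + B) = 5 - (6 + B) = 5 + (-6 - B) = -1 - B)
N = 589/294 (N = 2 + 1/(492 - 198) = 2 + 1/294 = 589/294 ≈ 2.0034)
N*v(F(0)) = 589*(-1 - (-1)*0/3)/294 = 589*(-1 - 1*0)/294 = 589*(-1 + 0)/294 = (589/294)*(-1) = -589/294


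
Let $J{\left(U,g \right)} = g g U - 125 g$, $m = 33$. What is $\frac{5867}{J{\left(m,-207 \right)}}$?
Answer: $\frac{5867}{1439892} \approx 0.0040746$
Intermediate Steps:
$J{\left(U,g \right)} = - 125 g + U g^{2}$ ($J{\left(U,g \right)} = g^{2} U - 125 g = U g^{2} - 125 g = - 125 g + U g^{2}$)
$\frac{5867}{J{\left(m,-207 \right)}} = \frac{5867}{\left(-207\right) \left(-125 + 33 \left(-207\right)\right)} = \frac{5867}{\left(-207\right) \left(-125 - 6831\right)} = \frac{5867}{\left(-207\right) \left(-6956\right)} = \frac{5867}{1439892}$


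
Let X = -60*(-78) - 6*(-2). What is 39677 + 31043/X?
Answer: 186195527/4692 ≈ 39684.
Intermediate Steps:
X = 4692 (X = 4680 + 12 = 4692)
39677 + 31043/X = 39677 + 31043/4692 = 186195527/4692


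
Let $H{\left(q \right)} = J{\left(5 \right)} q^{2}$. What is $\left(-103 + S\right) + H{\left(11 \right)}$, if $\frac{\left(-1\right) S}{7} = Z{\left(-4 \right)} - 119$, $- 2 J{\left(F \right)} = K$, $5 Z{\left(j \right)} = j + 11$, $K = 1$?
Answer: $\frac{6597}{10} \approx 659.7$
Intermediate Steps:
$Z{\left(j \right)} = \frac{11}{5} + \frac{j}{5}$ ($Z{\left(j \right)} = \frac{j + 11}{5} = \frac{11 + j}{5} = \frac{11}{5} + \frac{j}{5}$)
$J{\left(F \right)} = - \frac{1}{2}$ ($J{\left(F \right)} = \left(- \frac{1}{2}\right) 1 = - \frac{1}{2}$)
$S = \frac{4116}{5}$ ($S = - 7 \left(\left(\frac{11}{5} + \frac{1}{5} \left(-4\right)\right) - 119\right) = - 7 \left(\left(\frac{11}{5} - \frac{4}{5}\right) - 119\right) = - 7 \left(\frac{7}{5} - 119\right) = \left(-7\right) \left(- \frac{588}{5}\right) = \frac{4116}{5} \approx 823.2$)
$H{\left(q \right)} = - \frac{q^{2}}{2}$
$\left(-103 + S\right) + H{\left(11 \right)} = \left(-103 + \frac{4116}{5}\right) - \frac{11^{2}}{2} = \frac{3601}{5} - \frac{121}{2} = \frac{6597}{10}$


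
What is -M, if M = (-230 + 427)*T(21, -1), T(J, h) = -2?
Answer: 394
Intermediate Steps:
M = -394 (M = (-230 + 427)*(-2) = 197*(-2) = -394)
-M = -1*(-394) = 394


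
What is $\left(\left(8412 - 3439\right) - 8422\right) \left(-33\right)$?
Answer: $113817$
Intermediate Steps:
$\left(\left(8412 - 3439\right) - 8422\right) \left(-33\right) = \left(4973 - 8422\right) \left(-33\right) = \left(-3449\right) \left(-33\right) = 113817$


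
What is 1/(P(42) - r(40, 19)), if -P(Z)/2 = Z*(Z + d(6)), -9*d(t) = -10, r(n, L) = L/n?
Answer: -120/434617 ≈ -0.00027611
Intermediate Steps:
d(t) = 10/9 (d(t) = -⅑*(-10) = 10/9)
P(Z) = -2*Z*(10/9 + Z) (P(Z) = -2*Z*(Z + 10/9) = -2*Z*(10/9 + Z))
1/(P(42) - r(40, 19)) = 1/(-2/9*42*(10 + 9*42) - 19/40) = 1/(-2/9*42*(10 + 378) - 19/40) = 1/(-2/9*42*388 - 1*19/40) = 1/(-10864/3 - 19/40) = 1/(-434617/120) = -120/434617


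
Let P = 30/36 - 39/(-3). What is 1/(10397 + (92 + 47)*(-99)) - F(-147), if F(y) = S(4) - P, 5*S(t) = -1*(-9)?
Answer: 607187/50460 ≈ 12.033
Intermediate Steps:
S(t) = 9/5 (S(t) = (-1*(-9))/5 = (⅕)*9 = 9/5)
P = 83/6 (P = 30*(1/36) - 39*(-⅓) = ⅚ + 13 = 83/6 ≈ 13.833)
F(y) = -361/30 (F(y) = 9/5 - 1*83/6 = 9/5 - 83/6 = -361/30)
1/(10397 + (92 + 47)*(-99)) - F(-147) = 1/(10397 + (92 + 47)*(-99)) - 1*(-361/30) = 1/(10397 + 139*(-99)) + 361/30 = 1/(10397 - 13761) + 361/30 = 1/(-3364) + 361/30 = -1/3364 + 361/30 = 607187/50460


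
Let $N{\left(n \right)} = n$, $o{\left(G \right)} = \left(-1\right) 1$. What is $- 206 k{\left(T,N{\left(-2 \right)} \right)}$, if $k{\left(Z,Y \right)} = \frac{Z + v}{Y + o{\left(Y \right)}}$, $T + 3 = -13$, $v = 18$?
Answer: $\frac{412}{3} \approx 137.33$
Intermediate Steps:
$o{\left(G \right)} = -1$
$T = -16$ ($T = -3 - 13 = -16$)
$k{\left(Z,Y \right)} = \frac{18 + Z}{-1 + Y}$ ($k{\left(Z,Y \right)} = \frac{Z + 18}{Y - 1} = \frac{18 + Z}{-1 + Y}$)
$- 206 k{\left(T,N{\left(-2 \right)} \right)} = - 206 \frac{18 - 16}{-1 - 2} = - 206 \frac{1}{-3} \cdot 2 = - 206 \left(\left(- \frac{1}{3}\right) 2\right) = \left(-206\right) \left(- \frac{2}{3}\right) = \frac{412}{3}$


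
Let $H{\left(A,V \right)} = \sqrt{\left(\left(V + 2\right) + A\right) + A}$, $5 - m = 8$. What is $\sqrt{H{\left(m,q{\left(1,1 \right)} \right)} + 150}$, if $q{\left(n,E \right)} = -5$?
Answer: $\sqrt{150 + 3 i} \approx 12.248 + 0.1225 i$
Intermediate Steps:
$m = -3$ ($m = 5 - 8 = -3$)
$H{\left(A,V \right)} = \sqrt{2 + V + 2 A}$ ($H{\left(A,V \right)} = \sqrt{\left(\left(2 + V\right) + A\right) + A} = \sqrt{\left(2 + A + V\right) + A} = \sqrt{2 + V + 2 A}$)
$\sqrt{H{\left(m,q{\left(1,1 \right)} \right)} + 150} = \sqrt{\sqrt{2 - 5 + 2 \left(-3\right)} + 150} = \sqrt{\sqrt{2 - 5 - 6} + 150} = \sqrt{\sqrt{-9} + 150} = \sqrt{3 i + 150} = \sqrt{150 + 3 i}$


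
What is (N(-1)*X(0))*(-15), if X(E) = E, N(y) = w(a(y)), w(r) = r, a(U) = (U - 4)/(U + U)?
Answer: 0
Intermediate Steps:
a(U) = (-4 + U)/(2*U) (a(U) = (-4 + U)/((2*U)) = (-4 + U)*(1/(2*U)) = (-4 + U)/(2*U))
N(y) = (-4 + y)/(2*y)
(N(-1)*X(0))*(-15) = (((1/2)*(-4 - 1)/(-1))*0)*(-15) = (((1/2)*(-1)*(-5))*0)*(-15) = ((5/2)*0)*(-15) = 0*(-15) = 0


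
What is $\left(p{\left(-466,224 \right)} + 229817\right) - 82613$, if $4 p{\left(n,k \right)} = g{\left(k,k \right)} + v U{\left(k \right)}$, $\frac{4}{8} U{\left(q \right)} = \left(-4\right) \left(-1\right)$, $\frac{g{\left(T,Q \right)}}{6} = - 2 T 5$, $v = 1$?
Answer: $143846$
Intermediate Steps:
$g{\left(T,Q \right)} = - 60 T$ ($g{\left(T,Q \right)} = 6 - 2 T 5 = 6 \left(- 10 T\right) = - 60 T$)
$U{\left(q \right)} = 8$ ($U{\left(q \right)} = 2 \left(\left(-4\right) \left(-1\right)\right) = 2 \cdot 4 = 8$)
$p{\left(n,k \right)} = 2 - 15 k$ ($p{\left(n,k \right)} = \frac{- 60 k + 1 \cdot 8}{4} = \frac{- 60 k + 8}{4} = \frac{8 - 60 k}{4} = 2 - 15 k$)
$\left(p{\left(-466,224 \right)} + 229817\right) - 82613 = \left(\left(2 - 3360\right) + 229817\right) - 82613 = \left(-3358 + 229817\right) - 82613 = 226459 - 82613 = 143846$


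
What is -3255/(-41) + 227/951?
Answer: 3104812/38991 ≈ 79.629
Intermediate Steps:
-3255/(-41) + 227/951 = -3255*(-1/41) + 227*(1/951) = 3255/41 + 227/951 = 3104812/38991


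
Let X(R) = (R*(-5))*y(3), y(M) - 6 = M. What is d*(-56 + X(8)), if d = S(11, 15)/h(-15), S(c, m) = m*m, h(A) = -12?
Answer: 7800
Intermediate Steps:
y(M) = 6 + M
S(c, m) = m**2
X(R) = -45*R (X(R) = (R*(-5))*(6 + 3) = -5*R*9 = -45*R)
d = -75/4 (d = 15**2/(-12) = 225*(-1/12) = -75/4 ≈ -18.750)
d*(-56 + X(8)) = -75*(-56 - 45*8)/4 = -75*(-56 - 360)/4 = -75/4*(-416) = 7800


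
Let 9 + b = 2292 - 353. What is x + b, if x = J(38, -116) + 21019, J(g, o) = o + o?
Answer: 22717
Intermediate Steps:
J(g, o) = 2*o
b = 1930 (b = -9 + (2292 - 353) = -9 + 1939 = 1930)
x = 20787 (x = 2*(-116) + 21019 = -232 + 21019 = 20787)
x + b = 20787 + 1930 = 22717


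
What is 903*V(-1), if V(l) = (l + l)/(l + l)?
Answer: 903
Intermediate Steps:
V(l) = 1 (V(l) = (2*l)/((2*l)) = (2*l)*(1/(2*l)) = 1)
903*V(-1) = 903*1 = 903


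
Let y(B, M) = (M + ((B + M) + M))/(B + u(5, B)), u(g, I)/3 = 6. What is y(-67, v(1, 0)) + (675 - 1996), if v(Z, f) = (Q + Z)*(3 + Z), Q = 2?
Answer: -64698/49 ≈ -1320.4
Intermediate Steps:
u(g, I) = 18 (u(g, I) = 3*6 = 18)
v(Z, f) = (2 + Z)*(3 + Z)
y(B, M) = (B + 3*M)/(18 + B) (y(B, M) = (M + ((B + M) + M))/(B + 18) = (M + (B + 2*M))/(18 + B) = (B + 3*M)/(18 + B))
y(-67, v(1, 0)) + (675 - 1996) = (-67 + 3*(6 + 1² + 5*1))/(18 - 67) + (675 - 1996) = (-67 + 3*(6 + 1 + 5))/(-49) - 1321 = -(-67 + 3*12)/49 - 1321 = -(-67 + 36)/49 - 1321 = -1/49*(-31) - 1321 = 31/49 - 1321 = -64698/49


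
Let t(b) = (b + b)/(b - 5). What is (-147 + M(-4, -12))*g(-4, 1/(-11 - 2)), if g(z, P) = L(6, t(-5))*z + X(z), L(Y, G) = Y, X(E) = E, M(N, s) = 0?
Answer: 4116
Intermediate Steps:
t(b) = 2*b/(-5 + b) (t(b) = (2*b)/(-5 + b) = 2*b/(-5 + b))
g(z, P) = 7*z (g(z, P) = 6*z + z = 7*z)
(-147 + M(-4, -12))*g(-4, 1/(-11 - 2)) = (-147 + 0)*(7*(-4)) = -147*(-28) = 4116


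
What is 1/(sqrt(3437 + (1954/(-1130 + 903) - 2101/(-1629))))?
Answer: 3*sqrt(3256756001299)/317059508 ≈ 0.017075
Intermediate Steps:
1/(sqrt(3437 + (1954/(-1130 + 903) - 2101/(-1629)))) = 1/(sqrt(3437 + (1954/(-227) - 2101*(-1/1629)))) = 1/(sqrt(3437 + (1954*(-1/227) + 2101/1629))) = 1/(sqrt(3437 + (-1954/227 + 2101/1629))) = 1/(sqrt(3437 - 2706139/369783)) = 1/(sqrt(1268238032/369783)) = 1/(4*sqrt(3256756001299)/123261) = 3*sqrt(3256756001299)/317059508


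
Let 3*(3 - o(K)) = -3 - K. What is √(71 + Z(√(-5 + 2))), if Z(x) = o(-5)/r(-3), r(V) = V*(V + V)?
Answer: √23046/18 ≈ 8.4338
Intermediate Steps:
o(K) = 4 + K/3 (o(K) = 3 - (-3 - K)/3 = 3 + (1 + K/3) = 4 + K/3)
r(V) = 2*V² (r(V) = V*(2*V) = 2*V²)
Z(x) = 7/54 (Z(x) = (4 + (⅓)*(-5))/((2*(-3)²)) = (4 - 5/3)/((2*9)) = (7/3)/18 = (7/3)*(1/18) = 7/54)
√(71 + Z(√(-5 + 2))) = √(71 + 7/54) = √(3841/54) = √23046/18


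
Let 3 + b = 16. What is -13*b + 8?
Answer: -161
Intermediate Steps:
b = 13 (b = -3 + 16 = 13)
-13*b + 8 = -13*13 + 8 = -169 + 8 = -161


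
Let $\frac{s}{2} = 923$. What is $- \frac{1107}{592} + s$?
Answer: $\frac{1091725}{592} \approx 1844.1$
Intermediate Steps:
$s = 1846$ ($s = 2 \cdot 923 = 1846$)
$- \frac{1107}{592} + s = - \frac{1107}{592} + 1846 = \frac{1091725}{592}$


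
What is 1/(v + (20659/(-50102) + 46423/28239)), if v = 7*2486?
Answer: 1414830378/24622620733601 ≈ 5.7461e-5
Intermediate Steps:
v = 17402
1/(v + (20659/(-50102) + 46423/28239)) = 1/(17402 + (20659/(-50102) + 46423/28239)) = 1/(17402 + (20659*(-1/50102) + 46423*(1/28239))) = 1/(17402 + (-20659/50102 + 46423/28239)) = 1/(17402 + 1742495645/1414830378) = 1/(24622620733601/1414830378) = 1414830378/24622620733601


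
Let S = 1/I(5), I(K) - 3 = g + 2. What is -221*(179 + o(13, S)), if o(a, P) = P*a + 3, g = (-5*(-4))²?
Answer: -16292783/405 ≈ -40229.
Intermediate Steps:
g = 400 (g = 20² = 400)
I(K) = 405 (I(K) = 3 + (400 + 2) = 3 + 402 = 405)
S = 1/405 ≈ 0.0024691
o(a, P) = 3 + P*a
-221*(179 + o(13, S)) = -221*(179 + (3 + (1/405)*13)) = -221*(179 + (3 + 13/405)) = -221*(179 + 1228/405) = -221*73723/405 = -16292783/405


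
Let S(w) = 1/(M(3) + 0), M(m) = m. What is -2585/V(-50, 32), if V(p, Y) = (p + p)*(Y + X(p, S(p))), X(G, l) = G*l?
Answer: 1551/920 ≈ 1.6859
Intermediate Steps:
S(w) = 1/3 (S(w) = 1/(3 + 0) = 1/3)
V(p, Y) = 2*p*(Y + p/3) (V(p, Y) = (p + p)*(Y + p*(1/3)) = (2*p)*(Y + p/3) = 2*p*(Y + p/3))
-2585/V(-50, 32) = -2585*(-3/(100*(-50 + 3*32))) = -2585*(-3/(100*(-50 + 96))) = -2585/((2/3)*(-50)*46) = -2585/(-4600/3) = -2585*(-3/4600) = 1551/920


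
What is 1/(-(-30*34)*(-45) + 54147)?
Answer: 1/8247 ≈ 0.00012126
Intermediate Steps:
1/(-(-30*34)*(-45) + 54147) = 1/(-(-1020)*(-45) + 54147) = 1/(-1*45900 + 54147) = 1/(-45900 + 54147) = 1/8247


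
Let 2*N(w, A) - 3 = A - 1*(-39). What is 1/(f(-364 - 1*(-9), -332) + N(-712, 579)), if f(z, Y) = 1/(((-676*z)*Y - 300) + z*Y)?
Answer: 79555800/24702075899 ≈ 0.0032206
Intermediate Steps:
N(w, A) = 21 + A/2 (N(w, A) = 3/2 + (A - 1*(-39))/2 = 3/2 + (A + 39)/2 = 3/2 + (39 + A)/2 = 3/2 + (39/2 + A/2) = 21 + A/2)
f(z, Y) = 1/(-300 - 675*Y*z) (f(z, Y) = 1/((-676*Y*z - 300) + Y*z) = 1/((-300 - 676*Y*z) + Y*z) = 1/(-300 - 675*Y*z))
1/(f(-364 - 1*(-9), -332) + N(-712, 579)) = 1/(-1/(300 + 675*(-332)*(-364 - 1*(-9))) + (21 + (½)*579)) = 1/(-1/(300 + 675*(-332)*(-364 + 9)) + (21 + 579/2)) = 1/(-1/(300 + 675*(-332)*(-355)) + 621/2) = 1/(-1/(300 + 79555500) + 621/2) = 1/(-1/79555800 + 621/2) = 1/(24702075899/79555800) = 79555800/24702075899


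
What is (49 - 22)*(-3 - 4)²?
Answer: 1323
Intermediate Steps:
(49 - 22)*(-3 - 4)² = 27*(-7)² = 27*49 = 1323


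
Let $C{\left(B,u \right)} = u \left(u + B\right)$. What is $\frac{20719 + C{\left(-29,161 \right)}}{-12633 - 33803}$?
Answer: $- \frac{47}{52} \approx -0.90385$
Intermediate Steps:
$C{\left(B,u \right)} = u \left(B + u\right)$
$\frac{20719 + C{\left(-29,161 \right)}}{-12633 - 33803} = \frac{20719 + 161 \left(-29 + 161\right)}{-12633 - 33803} = \frac{20719 + 161 \cdot 132}{-46436} = \left(20719 + 21252\right) \left(- \frac{1}{46436}\right) = 41971 \left(- \frac{1}{46436}\right) = - \frac{47}{52}$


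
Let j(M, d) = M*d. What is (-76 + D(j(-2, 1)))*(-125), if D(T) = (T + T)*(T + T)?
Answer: 7500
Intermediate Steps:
D(T) = 4*T² (D(T) = (2*T)*(2*T) = 4*T²)
(-76 + D(j(-2, 1)))*(-125) = (-76 + 4*(-2*1)²)*(-125) = (-76 + 4*(-2)²)*(-125) = (-76 + 4*4)*(-125) = (-76 + 16)*(-125) = -60*(-125) = 7500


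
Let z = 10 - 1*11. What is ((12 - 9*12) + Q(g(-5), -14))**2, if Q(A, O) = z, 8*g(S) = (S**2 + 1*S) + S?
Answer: 9409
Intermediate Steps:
z = -1 (z = 10 - 11 = -1)
g(S) = S/4 + S**2/8 (g(S) = ((S**2 + 1*S) + S)/8 = ((S**2 + S) + S)/8 = ((S + S**2) + S)/8 = (S**2 + 2*S)/8 = S/4 + S**2/8)
Q(A, O) = -1
((12 - 9*12) + Q(g(-5), -14))**2 = ((12 - 9*12) - 1)**2 = ((12 - 108) - 1)**2 = (-96 - 1)**2 = (-97)**2 = 9409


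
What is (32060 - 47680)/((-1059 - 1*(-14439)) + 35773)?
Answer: -15620/49153 ≈ -0.31778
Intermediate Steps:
(32060 - 47680)/((-1059 - 1*(-14439)) + 35773) = -15620/((-1059 + 14439) + 35773) = -15620/(13380 + 35773) = -15620/49153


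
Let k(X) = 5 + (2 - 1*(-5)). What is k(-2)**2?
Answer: 144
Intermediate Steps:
k(X) = 12 (k(X) = 5 + (2 + 5) = 5 + 7 = 12)
k(-2)**2 = 12**2 = 144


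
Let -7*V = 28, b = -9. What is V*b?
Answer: 36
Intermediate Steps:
V = -4 (V = -⅐*28 = -4)
V*b = -4*(-9) = 36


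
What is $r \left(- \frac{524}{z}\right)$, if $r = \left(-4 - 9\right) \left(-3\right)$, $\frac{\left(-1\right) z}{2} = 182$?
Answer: $\frac{393}{7} \approx 56.143$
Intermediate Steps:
$z = -364$ ($z = \left(-2\right) 182 = -364$)
$r = 39$ ($r = \left(-13\right) \left(-3\right) = 39$)
$r \left(- \frac{524}{z}\right) = 39 \left(- \frac{524}{-364}\right) = 39 \left(\left(-524\right) \left(- \frac{1}{364}\right)\right) = 39 \cdot \frac{131}{91} = \frac{393}{7}$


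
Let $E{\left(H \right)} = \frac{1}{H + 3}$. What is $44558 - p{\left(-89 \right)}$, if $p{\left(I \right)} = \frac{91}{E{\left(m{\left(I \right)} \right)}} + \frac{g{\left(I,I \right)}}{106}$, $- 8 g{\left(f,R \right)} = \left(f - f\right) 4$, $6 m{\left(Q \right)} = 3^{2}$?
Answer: $\frac{88297}{2} \approx 44149.0$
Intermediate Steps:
$m{\left(Q \right)} = \frac{3}{2}$ ($m{\left(Q \right)} = \frac{3^{2}}{6} = \frac{1}{6} \cdot 9 = \frac{3}{2}$)
$E{\left(H \right)} = \frac{1}{3 + H}$
$g{\left(f,R \right)} = 0$ ($g{\left(f,R \right)} = - \frac{\left(f - f\right) 4}{8} = - \frac{0 \cdot 4}{8} = \left(- \frac{1}{8}\right) 0 = 0$)
$p{\left(I \right)} = \frac{819}{2}$ ($p{\left(I \right)} = \frac{91}{\frac{1}{3 + \frac{3}{2}}} + \frac{0}{106} = \frac{91}{\frac{1}{\frac{9}{2}}} + 0 \cdot \frac{1}{106} = \frac{91}{\frac{2}{9}} + 0 = 91 \cdot \frac{9}{2} + 0 = \frac{819}{2} + 0 = \frac{819}{2}$)
$44558 - p{\left(-89 \right)} = 44558 - \frac{819}{2} = \frac{88297}{2}$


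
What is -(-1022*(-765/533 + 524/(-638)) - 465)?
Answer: -313059427/170027 ≈ -1841.2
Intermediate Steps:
-(-1022*(-765/533 + 524/(-638)) - 465) = -(-1022*(-765*1/533 + 524*(-1/638)) - 465) = -(-1022*(-765/533 - 262/319) - 465) = -(-1022*(-383681/170027) - 465) = -(392121982/170027 - 465) = -1*313059427/170027 = -313059427/170027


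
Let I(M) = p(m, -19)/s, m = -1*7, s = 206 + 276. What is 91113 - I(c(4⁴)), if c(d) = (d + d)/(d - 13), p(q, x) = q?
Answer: 43916473/482 ≈ 91113.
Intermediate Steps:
s = 482
m = -7
c(d) = 2*d/(-13 + d) (c(d) = (2*d)/(-13 + d) = 2*d/(-13 + d))
I(M) = -7/482
91113 - I(c(4⁴)) = 91113 - 1*(-7/482) = 91113 + 7/482 = 43916473/482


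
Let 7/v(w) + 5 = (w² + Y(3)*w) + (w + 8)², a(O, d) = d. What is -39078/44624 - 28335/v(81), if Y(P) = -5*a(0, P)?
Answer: -8384376053013/156184 ≈ -5.3683e+7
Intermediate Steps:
Y(P) = -5*P
v(w) = 7/(-5 + w² + (8 + w)² - 15*w) (v(w) = 7/(-5 + ((w² + (-5*3)*w) + (w + 8)²)) = 7/(-5 + ((w² - 15*w) + (8 + w)²)) = 7/(-5 + (w² + (8 + w)² - 15*w)) = 7/(-5 + w² + (8 + w)² - 15*w))
-39078/44624 - 28335/v(81) = -39078/44624 - 28335/(7/(59 + 81 + 2*81²)) = -39078*1/44624 - 28335/(7/(59 + 81 + 2*6561)) = -19539/22312 - 28335/(7/(59 + 81 + 13122)) = -19539/22312 - 28335/(7/13262) = -19539/22312 - 28335/(7*(1/13262)) = -19539/22312 - 28335/7/13262 = -19539/22312 - 28335*13262/7 = -19539/22312 - 375778770/7 = -8384376053013/156184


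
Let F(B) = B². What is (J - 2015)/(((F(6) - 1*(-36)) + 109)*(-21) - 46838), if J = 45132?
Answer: -43117/50639 ≈ -0.85146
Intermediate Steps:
(J - 2015)/(((F(6) - 1*(-36)) + 109)*(-21) - 46838) = (45132 - 2015)/(((6² - 1*(-36)) + 109)*(-21) - 46838) = 43117/(((36 + 36) + 109)*(-21) - 46838) = 43117/((72 + 109)*(-21) - 46838) = 43117/(181*(-21) - 46838) = 43117/(-3801 - 46838) = 43117/(-50639) = 43117*(-1/50639) = -43117/50639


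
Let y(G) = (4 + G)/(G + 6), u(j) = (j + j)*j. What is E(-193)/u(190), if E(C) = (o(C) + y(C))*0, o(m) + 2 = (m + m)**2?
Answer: 0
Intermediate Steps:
u(j) = 2*j**2 (u(j) = (2*j)*j = 2*j**2)
y(G) = (4 + G)/(6 + G)
o(m) = -2 + 4*m**2 (o(m) = -2 + (m + m)**2 = -2 + (2*m)**2 = -2 + 4*m**2)
E(C) = 0 (E(C) = ((-2 + 4*C**2) + (4 + C)/(6 + C))*0 = (-2 + 4*C**2 + (4 + C)/(6 + C))*0 = 0)
E(-193)/u(190) = 0/((2*190**2)) = 0/((2*36100)) = 0/72200 = 0*(1/72200) = 0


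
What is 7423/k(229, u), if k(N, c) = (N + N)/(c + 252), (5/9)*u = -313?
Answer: -11557611/2290 ≈ -5047.0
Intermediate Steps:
u = -2817/5 (u = (9/5)*(-313) = -2817/5 ≈ -563.40)
k(N, c) = 2*N/(252 + c) (k(N, c) = (2*N)/(252 + c) = 2*N/(252 + c))
7423/k(229, u) = 7423/((2*229/(252 - 2817/5))) = 7423/((2*229/(-1557/5))) = 7423/((2*229*(-5/1557))) = 7423/(-2290/1557) = 7423*(-1557/2290) = -11557611/2290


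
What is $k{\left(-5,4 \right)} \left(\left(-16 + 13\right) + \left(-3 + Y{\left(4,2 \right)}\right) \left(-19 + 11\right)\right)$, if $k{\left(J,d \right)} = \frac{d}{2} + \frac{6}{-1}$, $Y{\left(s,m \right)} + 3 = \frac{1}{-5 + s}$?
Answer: $-212$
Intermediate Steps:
$Y{\left(s,m \right)} = -3 + \frac{1}{-5 + s}$
$k{\left(J,d \right)} = -6 + \frac{d}{2}$ ($k{\left(J,d \right)} = d \frac{1}{2} + 6 \left(-1\right) = \frac{d}{2} - 6 = -6 + \frac{d}{2}$)
$k{\left(-5,4 \right)} \left(\left(-16 + 13\right) + \left(-3 + Y{\left(4,2 \right)}\right) \left(-19 + 11\right)\right) = \left(-6 + \frac{1}{2} \cdot 4\right) \left(\left(-16 + 13\right) + \left(-3 + \frac{16 - 12}{-5 + 4}\right) \left(-19 + 11\right)\right) = \left(-6 + 2\right) \left(-3 + \left(-3 + \frac{16 - 12}{-1}\right) \left(-8\right)\right) = - 4 \left(-3 + \left(-3 - 4\right) \left(-8\right)\right) = - 4 \left(-3 - -56\right) = - 4 \left(-3 + 56\right) = \left(-4\right) 53 = -212$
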